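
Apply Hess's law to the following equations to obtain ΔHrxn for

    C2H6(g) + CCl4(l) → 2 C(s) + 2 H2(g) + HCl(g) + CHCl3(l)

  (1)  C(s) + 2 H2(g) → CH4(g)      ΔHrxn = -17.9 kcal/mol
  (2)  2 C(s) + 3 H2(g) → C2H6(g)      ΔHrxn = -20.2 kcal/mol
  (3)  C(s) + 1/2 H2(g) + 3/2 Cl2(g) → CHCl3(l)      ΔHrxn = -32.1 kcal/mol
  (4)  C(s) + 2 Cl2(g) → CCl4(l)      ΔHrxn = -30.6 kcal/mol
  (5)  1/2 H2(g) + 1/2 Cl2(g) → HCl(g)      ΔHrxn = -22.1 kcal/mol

(1): not needed.
(2) reversed: +20.2 kcal/mol
(3) as written: -32.1 kcal/mol
(4) reversed: +30.6 kcal/mol
(5) as written: -22.1 kcal/mol
Since enthalpy is a state function, ΔHrxn = (-1)·(-20.2) + (1)·(-32.1) + (-1)·(-30.6) + (1)·(-22.1) = -3.4 kcal/mol

ΔHrxn = -3.4 kcal/mol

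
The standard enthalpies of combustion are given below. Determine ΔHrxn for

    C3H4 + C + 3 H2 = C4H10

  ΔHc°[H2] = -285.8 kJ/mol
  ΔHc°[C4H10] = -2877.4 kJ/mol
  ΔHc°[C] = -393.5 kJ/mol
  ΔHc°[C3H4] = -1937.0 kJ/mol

ΔHrxn = -310.5 kJ/mol

With combustion enthalpies, reactants minus products:
= [1·(-1937.0) + 1·(-393.5) + 3·(-285.8)] − [1·(-2877.4)]
= -310.5 kJ/mol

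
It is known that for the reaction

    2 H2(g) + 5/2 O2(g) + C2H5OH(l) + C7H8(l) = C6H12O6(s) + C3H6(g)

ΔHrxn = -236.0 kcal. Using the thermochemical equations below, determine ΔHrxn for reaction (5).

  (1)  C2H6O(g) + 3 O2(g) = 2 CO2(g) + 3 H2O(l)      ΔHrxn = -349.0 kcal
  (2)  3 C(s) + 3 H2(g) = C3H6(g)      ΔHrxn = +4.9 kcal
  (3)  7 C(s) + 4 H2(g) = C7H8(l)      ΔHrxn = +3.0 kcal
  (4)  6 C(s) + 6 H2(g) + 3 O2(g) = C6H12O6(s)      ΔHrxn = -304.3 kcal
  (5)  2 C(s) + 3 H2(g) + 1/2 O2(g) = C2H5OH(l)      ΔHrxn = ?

(1): not needed.
(2) as written: +4.9 kcal
(3) reversed: -3.0 kcal
(4) as written: -304.3 kcal
(5) reversed: contributes −x
-236.0 = (+4.9) + (-3.0) + (-304.3) − x
x = (-236.0 − (-302.4)) / (-1) = -66.4 kcal

ΔHrxn = -66.4 kcal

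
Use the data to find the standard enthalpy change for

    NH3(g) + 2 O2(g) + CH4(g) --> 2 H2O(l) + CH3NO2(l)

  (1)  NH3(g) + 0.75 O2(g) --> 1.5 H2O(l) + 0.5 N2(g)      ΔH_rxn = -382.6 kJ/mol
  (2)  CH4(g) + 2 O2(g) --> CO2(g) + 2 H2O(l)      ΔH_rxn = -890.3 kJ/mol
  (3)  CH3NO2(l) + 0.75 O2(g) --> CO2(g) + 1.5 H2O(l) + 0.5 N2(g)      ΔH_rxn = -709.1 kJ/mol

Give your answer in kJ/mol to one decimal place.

ΔH_rxn = -563.8 kJ/mol

(1) as written (NH3(g) already on the reactant side): -382.6 kJ/mol
(2) as written (CH4(g) already on the reactant side): -890.3 kJ/mol
(3) reversed (reverse to put CH3NO2(l) on the product side): +709.1 kJ/mol
ΔH_rxn = (-382.6) + (-890.3) + (+709.1) = -563.8 kJ/mol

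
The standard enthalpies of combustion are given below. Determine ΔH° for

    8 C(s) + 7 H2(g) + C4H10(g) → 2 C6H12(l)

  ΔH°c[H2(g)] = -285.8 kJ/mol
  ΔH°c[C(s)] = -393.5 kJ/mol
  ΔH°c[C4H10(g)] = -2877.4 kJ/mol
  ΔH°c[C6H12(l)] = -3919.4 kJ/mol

Using ΔH = Σ nΔHc°(reactants) − Σ nΔHc°(products):
= [8·(-393.5) + 7·(-285.8) + 1·(-2877.4)] − [2·(-3919.4)]
= -187.2 kJ/mol

ΔH° = -187.2 kJ/mol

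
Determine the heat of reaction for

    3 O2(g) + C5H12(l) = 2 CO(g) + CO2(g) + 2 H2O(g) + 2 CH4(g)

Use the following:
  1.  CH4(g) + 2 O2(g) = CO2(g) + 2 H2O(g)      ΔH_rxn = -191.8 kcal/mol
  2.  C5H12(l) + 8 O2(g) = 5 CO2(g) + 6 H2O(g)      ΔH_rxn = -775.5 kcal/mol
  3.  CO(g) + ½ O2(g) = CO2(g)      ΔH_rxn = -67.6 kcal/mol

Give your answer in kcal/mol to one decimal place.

ΔH_rxn = -256.7 kcal/mol

eq. 1 reversed and × 2: (-2)·(-191.8) = +383.6 kcal/mol
eq. 2 as written: -775.5 kcal/mol
eq. 3 reversed and × 2: (-2)·(-67.6) = +135.2 kcal/mol
By Hess's law, ΔH_rxn = (+383.6) + (-775.5) + (+135.2) = -256.7 kcal/mol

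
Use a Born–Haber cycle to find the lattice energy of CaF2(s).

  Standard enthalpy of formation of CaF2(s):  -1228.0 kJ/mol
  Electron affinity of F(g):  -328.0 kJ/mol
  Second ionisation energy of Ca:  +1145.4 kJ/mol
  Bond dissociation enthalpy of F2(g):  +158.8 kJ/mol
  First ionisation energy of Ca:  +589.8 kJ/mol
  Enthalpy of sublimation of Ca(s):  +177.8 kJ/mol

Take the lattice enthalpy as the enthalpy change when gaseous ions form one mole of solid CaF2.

ΔHf° = 1·ΔHsub + 1·(ΣIE) + 1·D(F2) + 2·EA + U
-1228.0 = 1·(+177.8) + 1·(+1735.2) + 1·(+158.8) + 2·(-328.0) + U
U = -1228.0 − (+1415.8) = -2643.8 kJ/mol

U = -2643.8 kJ/mol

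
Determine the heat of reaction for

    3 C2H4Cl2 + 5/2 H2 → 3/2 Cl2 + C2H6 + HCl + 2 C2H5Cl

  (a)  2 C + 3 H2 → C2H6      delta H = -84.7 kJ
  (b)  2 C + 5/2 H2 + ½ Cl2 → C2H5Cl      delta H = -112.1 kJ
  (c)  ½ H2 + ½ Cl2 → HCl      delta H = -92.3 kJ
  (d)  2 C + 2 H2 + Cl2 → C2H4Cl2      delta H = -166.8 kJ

(a) as written (C2H6 already on the product side): -84.7 kJ
(b) × 2 (scale by 2 for the 2 C2H5Cl): (2)·(-112.1) = -224.2 kJ
(c) as written (HCl already on the product side): -92.3 kJ
(d) reversed and × 3 (reverse to put C2H4Cl2 on the reactant side; scale by 3 for the 3 C2H4Cl2): (-3)·(-166.8) = +500.4 kJ
Combining the equations, delta H = (-84.7) + (-224.2) + (-92.3) + (+500.4) = 99.2 kJ

delta H = 99.2 kJ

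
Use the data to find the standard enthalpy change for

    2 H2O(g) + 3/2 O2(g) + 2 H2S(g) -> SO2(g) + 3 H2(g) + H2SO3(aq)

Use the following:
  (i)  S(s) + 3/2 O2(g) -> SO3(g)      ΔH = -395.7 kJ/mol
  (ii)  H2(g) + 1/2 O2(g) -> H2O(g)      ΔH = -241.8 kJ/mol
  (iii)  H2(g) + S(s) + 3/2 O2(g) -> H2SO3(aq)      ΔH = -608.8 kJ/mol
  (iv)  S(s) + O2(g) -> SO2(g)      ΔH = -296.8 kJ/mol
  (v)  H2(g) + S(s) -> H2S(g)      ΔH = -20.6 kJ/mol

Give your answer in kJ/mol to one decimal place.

(i): not needed.
(ii) reversed and × 2: (-2)·(-241.8) = +483.6 kJ/mol
(iii) as written: -608.8 kJ/mol
(iv) as written: -296.8 kJ/mol
(v) reversed and × 2: (-2)·(-20.6) = +41.2 kJ/mol
Summing the manipulated equations, ΔH = (-2)·(-241.8) + (1)·(-608.8) + (1)·(-296.8) + (-2)·(-20.6) = -380.8 kJ/mol

ΔH = -380.8 kJ/mol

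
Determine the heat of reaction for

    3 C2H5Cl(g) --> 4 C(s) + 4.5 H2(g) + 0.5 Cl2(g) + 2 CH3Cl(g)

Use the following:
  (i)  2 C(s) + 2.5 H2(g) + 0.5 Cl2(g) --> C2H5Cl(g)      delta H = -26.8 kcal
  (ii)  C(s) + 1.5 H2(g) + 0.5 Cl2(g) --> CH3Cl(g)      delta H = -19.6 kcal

(i) reversed and × 3 (C2H5Cl(g) must end up as a reactant; ×3 to match 3 C2H5Cl(g) in the target): (-3)·(-26.8) = +80.4 kcal
(ii) × 2 (×2 to match 2 CH3Cl(g) in the target): (2)·(-19.6) = -39.2 kcal
By Hess's law, delta H = (-3)·(-26.8) + (2)·(-19.6) = 41.2 kcal

delta H = 41.2 kcal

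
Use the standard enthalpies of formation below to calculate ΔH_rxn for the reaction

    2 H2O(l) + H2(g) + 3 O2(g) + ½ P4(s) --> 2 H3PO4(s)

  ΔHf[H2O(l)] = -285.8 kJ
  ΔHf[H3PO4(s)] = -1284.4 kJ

ΔH_rxn = -1997.2 kJ

ΔH°rxn = Σ nΔHf°(products) − Σ nΔHf°(reactants).
Products: 2·(-1284.4) = -2568.8
Reactants: 2·(-285.8) + 1·(+0.0) + 3·(+0.0) + 1/2·(+0.0) = -571.6
ΔH_rxn = (-2568.8) − (-571.6) = -1997.2 kJ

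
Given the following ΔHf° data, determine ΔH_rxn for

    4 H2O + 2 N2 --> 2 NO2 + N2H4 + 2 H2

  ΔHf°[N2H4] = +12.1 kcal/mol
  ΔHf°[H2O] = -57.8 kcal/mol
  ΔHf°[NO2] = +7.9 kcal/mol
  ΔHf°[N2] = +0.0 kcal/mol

ΔH_rxn = 259.1 kcal/mol

Products: 2·(+7.9) + 1·(+12.1) + 2·(+0.0) = +27.9
Reactants: 4·(-57.8) + 2·(+0.0) = -231.2
ΔH_rxn = (+27.9) − (-231.2) = 259.1 kcal/mol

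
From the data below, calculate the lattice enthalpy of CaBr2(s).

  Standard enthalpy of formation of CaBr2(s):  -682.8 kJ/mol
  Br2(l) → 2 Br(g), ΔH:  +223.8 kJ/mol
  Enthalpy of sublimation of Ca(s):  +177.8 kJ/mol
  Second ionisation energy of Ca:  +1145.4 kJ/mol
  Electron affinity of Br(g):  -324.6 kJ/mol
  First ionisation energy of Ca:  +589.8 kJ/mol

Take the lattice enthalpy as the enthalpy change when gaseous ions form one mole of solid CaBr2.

ΔHf° = 1·ΔHsub + 1·(ΣIE) + 1·D(Br2) + 2·EA + U
-682.8 = 1·(+177.8) + 1·(+1735.2) + 1·(+223.8) + 2·(-324.6) + U
U = -682.8 − (+1487.6) = -2170.4 kJ/mol

U = -2170.4 kJ/mol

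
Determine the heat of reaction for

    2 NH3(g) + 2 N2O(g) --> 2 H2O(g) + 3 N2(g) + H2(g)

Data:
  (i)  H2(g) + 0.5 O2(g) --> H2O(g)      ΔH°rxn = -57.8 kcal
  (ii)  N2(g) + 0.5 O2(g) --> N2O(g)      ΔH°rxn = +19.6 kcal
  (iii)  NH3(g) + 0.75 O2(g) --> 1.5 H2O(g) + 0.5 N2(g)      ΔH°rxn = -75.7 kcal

ΔH°rxn = -132.8 kcal

(i) reversed: +57.8 kcal
(ii) reversed and × 2: (-2)·(+19.6) = -39.2 kcal
(iii) × 2: (2)·(-75.7) = -151.4 kcal
ΔH°rxn = (+57.8) + (-39.2) + (-151.4) = -132.8 kcal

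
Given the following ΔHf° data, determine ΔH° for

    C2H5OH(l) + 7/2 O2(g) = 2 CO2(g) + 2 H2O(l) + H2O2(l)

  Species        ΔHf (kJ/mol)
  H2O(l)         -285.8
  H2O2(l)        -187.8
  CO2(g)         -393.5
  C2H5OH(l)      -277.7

ΔH° = -1268.7 kJ/mol

Products: 2·(-393.5) + 2·(-285.8) + 1·(-187.8) = -1546.4
Reactants: 1·(-277.7) + 7/2·(+0.0) = -277.7
ΔH° = (-1546.4) − (-277.7) = -1268.7 kJ/mol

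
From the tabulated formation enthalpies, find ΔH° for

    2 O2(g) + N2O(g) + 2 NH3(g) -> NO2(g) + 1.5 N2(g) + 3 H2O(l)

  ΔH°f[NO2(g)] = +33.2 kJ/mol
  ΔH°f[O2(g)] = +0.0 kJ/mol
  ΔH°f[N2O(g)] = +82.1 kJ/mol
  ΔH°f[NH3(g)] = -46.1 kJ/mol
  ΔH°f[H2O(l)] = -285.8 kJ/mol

ΔH° = -814.1 kJ/mol

Products: 1·(+33.2) + 3/2·(+0.0) + 3·(-285.8) = -824.2
Reactants: 2·(+0.0) + 1·(+82.1) + 2·(-46.1) = -10.1
ΔH° = (-824.2) − (-10.1) = -814.1 kJ/mol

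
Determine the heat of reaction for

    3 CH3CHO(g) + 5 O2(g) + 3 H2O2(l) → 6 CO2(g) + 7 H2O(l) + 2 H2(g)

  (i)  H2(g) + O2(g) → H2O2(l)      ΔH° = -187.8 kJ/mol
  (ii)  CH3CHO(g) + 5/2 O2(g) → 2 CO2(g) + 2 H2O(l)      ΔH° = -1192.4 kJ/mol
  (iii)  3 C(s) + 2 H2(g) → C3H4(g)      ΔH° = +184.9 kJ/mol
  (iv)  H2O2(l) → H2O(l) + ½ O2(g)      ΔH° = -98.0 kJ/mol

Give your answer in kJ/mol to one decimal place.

(i) reversed and × 2: (-2)·(-187.8) = +375.6 kJ/mol
(ii) × 3: (3)·(-1192.4) = -3577.2 kJ/mol
(iii): not needed.
(iv) as written: -98.0 kJ/mol
ΔH° = (-2)·(-187.8) + (3)·(-1192.4) + (1)·(-98.0) = -3299.6 kJ/mol

ΔH° = -3299.6 kJ/mol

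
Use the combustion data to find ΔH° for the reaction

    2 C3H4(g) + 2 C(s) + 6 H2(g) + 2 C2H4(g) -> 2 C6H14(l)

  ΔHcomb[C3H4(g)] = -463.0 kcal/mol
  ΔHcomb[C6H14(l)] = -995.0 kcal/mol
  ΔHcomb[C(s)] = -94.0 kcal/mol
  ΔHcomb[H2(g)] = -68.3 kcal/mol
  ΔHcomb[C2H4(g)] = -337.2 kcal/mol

ΔH° = -208.2 kcal/mol

With combustion enthalpies, reactants minus products:
= [2·(-463.0) + 2·(-94.0) + 6·(-68.3) + 2·(-337.2)] − [2·(-995.0)]
= -208.2 kcal/mol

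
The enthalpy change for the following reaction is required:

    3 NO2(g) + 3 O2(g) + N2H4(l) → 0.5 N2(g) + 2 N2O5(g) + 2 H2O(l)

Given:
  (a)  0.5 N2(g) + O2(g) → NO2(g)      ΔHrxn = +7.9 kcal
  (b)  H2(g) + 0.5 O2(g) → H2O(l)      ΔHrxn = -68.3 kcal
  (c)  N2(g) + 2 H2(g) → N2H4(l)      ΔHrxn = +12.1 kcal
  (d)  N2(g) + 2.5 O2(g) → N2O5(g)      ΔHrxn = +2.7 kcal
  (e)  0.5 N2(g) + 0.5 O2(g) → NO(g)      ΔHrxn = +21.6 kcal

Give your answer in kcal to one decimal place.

ΔHrxn = -167.0 kcal

(a) reversed and × 3 (reverse to put NO2(g) on the reactant side; ×3 to match 3 NO2(g) in the target): (-3)·(+7.9) = -23.7 kcal
(b) × 2 (scale by 2 for the 2 H2O(l)): (2)·(-68.3) = -136.6 kcal
(c) reversed (N2H4(l) must end up as a reactant): -12.1 kcal
(d) × 2 (scale by 2 for the 2 N2O5(g)): (2)·(+2.7) = +5.4 kcal
(e): not needed (NO(g) appears nowhere else).
Summing the manipulated equations, ΔHrxn = (-23.7) + (-136.6) + (-12.1) + (+5.4) = -167.0 kcal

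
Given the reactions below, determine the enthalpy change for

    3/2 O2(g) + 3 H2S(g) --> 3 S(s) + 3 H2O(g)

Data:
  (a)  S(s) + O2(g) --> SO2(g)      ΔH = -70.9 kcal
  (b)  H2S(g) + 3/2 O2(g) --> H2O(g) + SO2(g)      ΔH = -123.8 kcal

ΔH = -158.7 kcal

(a) reversed and × 3 (reverse to put S(s) on the product side; scale by 3 for the 3 S(s)): (-3)·(-70.9) = +212.7 kcal
(b) × 3 (×3 to match 3 H2S(g) in the target): (3)·(-123.8) = -371.4 kcal
ΔH = (-3)·(-70.9) + (3)·(-123.8) = -158.7 kcal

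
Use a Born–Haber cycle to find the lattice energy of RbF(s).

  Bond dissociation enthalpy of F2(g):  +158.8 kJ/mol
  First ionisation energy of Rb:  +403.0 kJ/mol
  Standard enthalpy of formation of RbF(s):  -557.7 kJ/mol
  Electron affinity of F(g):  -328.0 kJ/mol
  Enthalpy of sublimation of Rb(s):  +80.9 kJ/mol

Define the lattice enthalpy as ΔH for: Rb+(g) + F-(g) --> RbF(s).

ΔHf° = 1·ΔHsub + 1·(ΣIE) + 1/2·D(F2) + 1·EA + U
-557.7 = 1·(+80.9) + 1·(+403.0) + 1/2·(+158.8) + 1·(-328.0) + U
U = -557.7 − (+235.3) = -793.0 kJ/mol

U = -793.0 kJ/mol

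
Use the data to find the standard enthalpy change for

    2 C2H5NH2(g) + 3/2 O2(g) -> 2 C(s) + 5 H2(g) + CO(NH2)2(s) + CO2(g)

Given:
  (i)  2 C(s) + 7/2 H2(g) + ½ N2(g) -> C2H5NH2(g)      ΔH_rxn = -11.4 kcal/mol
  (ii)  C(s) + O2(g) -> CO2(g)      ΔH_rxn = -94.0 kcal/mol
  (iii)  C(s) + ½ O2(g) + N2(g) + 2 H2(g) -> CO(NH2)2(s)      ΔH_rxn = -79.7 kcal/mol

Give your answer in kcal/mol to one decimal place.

ΔH_rxn = -150.9 kcal/mol

(i) reversed and × 2 (C2H5NH2(g) must end up as a reactant; scale by 2 for the 2 C2H5NH2(g)): (-2)·(-11.4) = +22.8 kcal/mol
(ii) as written (CO2(g) already on the product side): -94.0 kcal/mol
(iii) as written (CO(NH2)2(s) already on the product side): -79.7 kcal/mol
Combining the equations, ΔH_rxn = (+22.8) + (-94.0) + (-79.7) = -150.9 kcal/mol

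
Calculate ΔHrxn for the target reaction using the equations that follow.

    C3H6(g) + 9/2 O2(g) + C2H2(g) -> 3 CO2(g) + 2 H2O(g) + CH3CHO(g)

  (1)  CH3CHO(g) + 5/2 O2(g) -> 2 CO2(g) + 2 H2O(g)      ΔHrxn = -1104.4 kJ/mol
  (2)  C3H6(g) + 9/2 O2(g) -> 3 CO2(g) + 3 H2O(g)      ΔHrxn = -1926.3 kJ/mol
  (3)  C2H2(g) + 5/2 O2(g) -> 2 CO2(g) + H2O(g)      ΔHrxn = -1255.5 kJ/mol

(1) reversed (reverse to put CH3CHO(g) on the product side): +1104.4 kJ/mol
(2) as written (C3H6(g) already on the reactant side): -1926.3 kJ/mol
(3) as written (C2H2(g) already on the reactant side): -1255.5 kJ/mol
ΔHrxn = (+1104.4) + (-1926.3) + (-1255.5) = -2077.4 kJ/mol

ΔHrxn = -2077.4 kJ/mol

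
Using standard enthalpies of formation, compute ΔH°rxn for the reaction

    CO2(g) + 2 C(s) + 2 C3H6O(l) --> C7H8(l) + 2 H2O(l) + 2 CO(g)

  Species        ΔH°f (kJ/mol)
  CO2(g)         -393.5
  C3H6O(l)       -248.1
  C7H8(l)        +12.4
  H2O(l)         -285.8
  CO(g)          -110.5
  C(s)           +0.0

Products: 1·(+12.4) + 2·(-285.8) + 2·(-110.5) = -780.2
Reactants: 1·(-393.5) + 2·(+0.0) + 2·(-248.1) = -889.7
ΔH°rxn = (-780.2) − (-889.7) = 109.5 kJ/mol

ΔH°rxn = 109.5 kJ/mol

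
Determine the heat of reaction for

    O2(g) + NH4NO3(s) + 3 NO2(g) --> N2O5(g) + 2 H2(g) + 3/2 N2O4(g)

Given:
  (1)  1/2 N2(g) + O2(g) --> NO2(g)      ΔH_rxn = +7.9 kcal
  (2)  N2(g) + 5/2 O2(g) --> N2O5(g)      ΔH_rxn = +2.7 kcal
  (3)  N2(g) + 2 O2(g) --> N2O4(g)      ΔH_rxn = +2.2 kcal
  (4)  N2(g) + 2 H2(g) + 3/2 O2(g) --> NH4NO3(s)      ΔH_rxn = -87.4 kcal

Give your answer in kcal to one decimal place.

(1) reversed and × 3 (reverse to put NO2(g) on the reactant side; ×3 to match 3 NO2(g) in the target): (-3)·(+7.9) = -23.7 kcal
(2) as written (N2O5(g) already on the product side): +2.7 kcal
(3) × 3/2 (×3/2 to match 3/2 N2O4(g) in the target): (3/2)·(+2.2) = +3.3 kcal
(4) reversed (NH4NO3(s) must end up as a reactant): +87.4 kcal
Combining the equations, ΔH_rxn = (-3)·(+7.9) + (1)·(+2.7) + (3/2)·(+2.2) + (-1)·(-87.4) = 69.7 kcal

ΔH_rxn = 69.7 kcal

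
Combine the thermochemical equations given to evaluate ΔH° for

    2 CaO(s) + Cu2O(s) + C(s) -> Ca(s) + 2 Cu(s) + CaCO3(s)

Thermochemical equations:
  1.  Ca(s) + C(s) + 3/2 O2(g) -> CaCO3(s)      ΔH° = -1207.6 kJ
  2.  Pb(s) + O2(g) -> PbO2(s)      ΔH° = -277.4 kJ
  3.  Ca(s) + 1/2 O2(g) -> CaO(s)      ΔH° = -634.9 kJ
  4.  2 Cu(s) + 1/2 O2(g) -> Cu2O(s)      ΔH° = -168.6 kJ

ΔH° = 230.8 kJ

eq. 1 as written: -1207.6 kJ
eq. 2: not needed.
eq. 3 reversed and × 2: (-2)·(-634.9) = +1269.8 kJ
eq. 4 reversed: +168.6 kJ
ΔH° = (1)·(-1207.6) + (-2)·(-634.9) + (-1)·(-168.6) = 230.8 kJ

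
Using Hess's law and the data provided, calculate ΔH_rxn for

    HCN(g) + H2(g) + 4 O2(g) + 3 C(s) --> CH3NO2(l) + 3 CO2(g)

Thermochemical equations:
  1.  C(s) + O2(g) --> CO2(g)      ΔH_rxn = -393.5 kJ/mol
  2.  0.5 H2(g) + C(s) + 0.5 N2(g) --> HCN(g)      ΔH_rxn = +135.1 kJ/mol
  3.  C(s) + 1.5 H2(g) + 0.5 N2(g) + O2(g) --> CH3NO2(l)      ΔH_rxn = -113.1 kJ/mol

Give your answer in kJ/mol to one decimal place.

eq. 1 × 3: (3)·(-393.5) = -1180.5 kJ/mol
eq. 2 reversed: -135.1 kJ/mol
eq. 3 as written: -113.1 kJ/mol
ΔH_rxn = (3)·(-393.5) + (-1)·(+135.1) + (1)·(-113.1) = -1428.7 kJ/mol

ΔH_rxn = -1428.7 kJ/mol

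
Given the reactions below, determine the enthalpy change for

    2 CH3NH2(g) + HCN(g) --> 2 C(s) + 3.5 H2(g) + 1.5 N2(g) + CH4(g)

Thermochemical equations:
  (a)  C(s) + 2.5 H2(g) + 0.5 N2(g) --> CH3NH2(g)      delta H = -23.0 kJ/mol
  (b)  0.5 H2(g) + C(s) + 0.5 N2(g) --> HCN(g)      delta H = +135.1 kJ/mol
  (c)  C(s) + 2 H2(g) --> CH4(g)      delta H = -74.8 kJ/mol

delta H = -163.9 kJ/mol

(a) reversed and × 2 (CH3NH2(g) must end up as a reactant; ×2 to match 2 CH3NH2(g) in the target): (-2)·(-23.0) = +46.0 kJ/mol
(b) reversed (reverse to put HCN(g) on the reactant side): -135.1 kJ/mol
(c) as written (CH4(g) already on the product side): -74.8 kJ/mol
By Hess's law, delta H = (+46.0) + (-135.1) + (-74.8) = -163.9 kJ/mol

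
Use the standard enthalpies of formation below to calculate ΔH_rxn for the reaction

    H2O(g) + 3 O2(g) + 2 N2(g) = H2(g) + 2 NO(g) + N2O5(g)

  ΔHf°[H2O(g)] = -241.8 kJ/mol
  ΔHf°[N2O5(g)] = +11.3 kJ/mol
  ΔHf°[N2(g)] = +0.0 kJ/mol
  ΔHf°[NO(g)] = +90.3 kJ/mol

ΔH°rxn = Σ nΔHf°(products) − Σ nΔHf°(reactants).
Products: 1·(+0.0) + 2·(+90.3) + 1·(+11.3) = +191.9
Reactants: 1·(-241.8) + 3·(+0.0) + 2·(+0.0) = -241.8
ΔH_rxn = (+191.9) − (-241.8) = 433.7 kJ/mol

ΔH_rxn = 433.7 kJ/mol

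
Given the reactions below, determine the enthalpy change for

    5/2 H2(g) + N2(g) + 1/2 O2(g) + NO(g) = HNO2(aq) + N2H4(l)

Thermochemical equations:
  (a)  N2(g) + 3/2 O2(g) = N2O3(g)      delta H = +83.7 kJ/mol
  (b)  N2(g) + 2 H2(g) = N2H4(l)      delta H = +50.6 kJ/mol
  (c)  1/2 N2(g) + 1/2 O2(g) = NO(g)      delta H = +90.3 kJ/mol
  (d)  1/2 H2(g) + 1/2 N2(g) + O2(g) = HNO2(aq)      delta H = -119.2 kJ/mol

delta H = -158.9 kJ/mol

(a): not needed (N2O3(g) appears nowhere else).
(b) as written (N2H4(l) already on the product side): +50.6 kJ/mol
(c) reversed (reverse to put NO(g) on the reactant side): -90.3 kJ/mol
(d) as written (HNO2(aq) already on the product side): -119.2 kJ/mol
By Hess's law, delta H = (+50.6) + (-90.3) + (-119.2) = -158.9 kJ/mol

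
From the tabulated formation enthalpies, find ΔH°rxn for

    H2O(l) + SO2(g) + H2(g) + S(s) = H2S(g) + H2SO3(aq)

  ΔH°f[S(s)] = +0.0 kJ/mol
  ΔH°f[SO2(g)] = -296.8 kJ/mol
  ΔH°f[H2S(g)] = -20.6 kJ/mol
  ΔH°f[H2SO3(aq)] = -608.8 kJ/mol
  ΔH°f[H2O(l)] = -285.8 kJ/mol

Products: 1·(-20.6) + 1·(-608.8) = -629.4
Reactants: 1·(-285.8) + 1·(-296.8) + 1·(+0.0) + 1·(+0.0) = -582.6
ΔH°rxn = (-629.4) − (-582.6) = -46.8 kJ/mol

ΔH°rxn = -46.8 kJ/mol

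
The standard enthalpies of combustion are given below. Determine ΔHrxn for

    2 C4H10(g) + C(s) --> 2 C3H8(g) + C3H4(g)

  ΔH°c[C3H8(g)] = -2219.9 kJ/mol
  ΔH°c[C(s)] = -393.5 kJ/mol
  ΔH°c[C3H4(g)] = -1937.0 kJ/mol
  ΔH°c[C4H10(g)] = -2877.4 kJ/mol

ΔHrxn = 228.5 kJ/mol

With combustion enthalpies, reactants minus products:
= [2·(-2877.4) + 1·(-393.5)] − [2·(-2219.9) + 1·(-1937.0)]
= 228.5 kJ/mol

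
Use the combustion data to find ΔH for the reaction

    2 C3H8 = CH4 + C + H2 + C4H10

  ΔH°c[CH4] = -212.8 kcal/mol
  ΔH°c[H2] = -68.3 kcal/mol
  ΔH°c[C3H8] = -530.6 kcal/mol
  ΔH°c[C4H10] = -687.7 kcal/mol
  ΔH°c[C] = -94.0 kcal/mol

ΔH = 1.6 kcal/mol

Using ΔH = Σ nΔHc°(reactants) − Σ nΔHc°(products):
= [2·(-530.6)] − [1·(-212.8) + 1·(-94.0) + 1·(-68.3) + 1·(-687.7)]
= 1.6 kcal/mol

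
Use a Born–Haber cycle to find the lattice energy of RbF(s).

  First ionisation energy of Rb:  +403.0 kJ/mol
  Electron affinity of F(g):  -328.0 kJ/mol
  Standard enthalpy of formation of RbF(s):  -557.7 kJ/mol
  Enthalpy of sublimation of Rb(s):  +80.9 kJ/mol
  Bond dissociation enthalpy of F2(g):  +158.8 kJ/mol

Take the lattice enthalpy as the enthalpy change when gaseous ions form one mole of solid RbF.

U = -793.0 kJ/mol

ΔHf° = 1·ΔHsub + 1·(ΣIE) + 1/2·D(F2) + 1·EA + U
-557.7 = 1·(+80.9) + 1·(+403.0) + 1/2·(+158.8) + 1·(-328.0) + U
U = -557.7 − (+235.3) = -793.0 kJ/mol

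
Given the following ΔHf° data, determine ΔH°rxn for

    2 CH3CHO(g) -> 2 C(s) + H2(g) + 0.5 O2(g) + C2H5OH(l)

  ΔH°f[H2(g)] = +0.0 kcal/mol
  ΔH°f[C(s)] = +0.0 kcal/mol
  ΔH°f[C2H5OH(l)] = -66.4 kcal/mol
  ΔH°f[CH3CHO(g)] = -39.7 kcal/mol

Products: 2·(+0.0) + 1·(+0.0) + 1/2·(+0.0) + 1·(-66.4) = -66.4
Reactants: 2·(-39.7) = -79.4
ΔH°rxn = (-66.4) − (-79.4) = 13.0 kcal/mol

ΔH°rxn = 13.0 kcal/mol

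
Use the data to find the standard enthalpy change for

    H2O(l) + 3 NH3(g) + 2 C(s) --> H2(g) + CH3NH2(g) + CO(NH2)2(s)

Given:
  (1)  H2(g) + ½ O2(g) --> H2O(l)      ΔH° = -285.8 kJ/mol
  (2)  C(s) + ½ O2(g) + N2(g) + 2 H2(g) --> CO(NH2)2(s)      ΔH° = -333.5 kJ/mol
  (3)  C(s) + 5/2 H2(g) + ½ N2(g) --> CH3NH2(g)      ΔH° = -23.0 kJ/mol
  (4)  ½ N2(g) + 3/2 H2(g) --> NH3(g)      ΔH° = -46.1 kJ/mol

(1) reversed: +285.8 kJ/mol
(2) as written: -333.5 kJ/mol
(3) as written: -23.0 kJ/mol
(4) reversed and × 3: (-3)·(-46.1) = +138.3 kJ/mol
ΔH° = (+285.8) + (-333.5) + (-23.0) + (+138.3) = 67.6 kJ/mol

ΔH° = 67.6 kJ/mol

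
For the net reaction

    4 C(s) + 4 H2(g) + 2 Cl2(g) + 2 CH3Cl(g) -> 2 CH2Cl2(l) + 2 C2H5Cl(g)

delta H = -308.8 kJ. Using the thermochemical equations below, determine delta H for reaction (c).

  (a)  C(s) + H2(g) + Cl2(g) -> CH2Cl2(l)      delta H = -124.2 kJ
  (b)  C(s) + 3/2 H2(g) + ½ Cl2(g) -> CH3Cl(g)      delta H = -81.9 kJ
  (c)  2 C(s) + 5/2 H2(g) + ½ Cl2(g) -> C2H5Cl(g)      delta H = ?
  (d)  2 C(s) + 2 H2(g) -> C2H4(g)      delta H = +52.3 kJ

(a) × 2: (2)·(-124.2) = -248.4 kJ
(b) reversed and × 2: (-2)·(-81.9) = +163.8 kJ
(c) × 2: contributes 2·x
(d): not needed.
-308.8 = (-248.4) + (+163.8) + 2·x
x = (-308.8 − (-84.6)) / (2) = -112.1 kJ

delta H = -112.1 kJ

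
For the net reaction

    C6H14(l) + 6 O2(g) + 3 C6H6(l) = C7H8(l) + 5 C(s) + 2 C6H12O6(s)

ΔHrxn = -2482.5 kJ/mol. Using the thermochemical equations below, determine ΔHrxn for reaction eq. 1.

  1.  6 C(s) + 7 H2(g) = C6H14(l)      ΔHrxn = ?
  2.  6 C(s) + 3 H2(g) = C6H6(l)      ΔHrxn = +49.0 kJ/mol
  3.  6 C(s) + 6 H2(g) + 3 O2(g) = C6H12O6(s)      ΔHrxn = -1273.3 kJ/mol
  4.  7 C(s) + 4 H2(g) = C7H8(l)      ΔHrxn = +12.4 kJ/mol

ΔHrxn = -198.7 kJ/mol

eq. 1 reversed: contributes −x
eq. 2 reversed and × 3: (-3)·(+49.0) = -147.0 kJ/mol
eq. 3 × 2: (2)·(-1273.3) = -2546.6 kJ/mol
eq. 4 as written: +12.4 kJ/mol
-2482.5 = (-147.0) + (-2546.6) + (+12.4) − x
x = (-2482.5 − (-2681.2)) / (-1) = -198.7 kJ/mol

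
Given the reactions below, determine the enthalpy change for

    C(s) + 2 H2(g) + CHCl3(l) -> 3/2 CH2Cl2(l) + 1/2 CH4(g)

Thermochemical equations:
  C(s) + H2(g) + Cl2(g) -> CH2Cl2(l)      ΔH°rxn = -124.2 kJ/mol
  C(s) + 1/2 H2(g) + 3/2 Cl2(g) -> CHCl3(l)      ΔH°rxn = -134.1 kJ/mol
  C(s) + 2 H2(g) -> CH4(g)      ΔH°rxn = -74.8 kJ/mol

ΔH°rxn = -89.6 kJ/mol

equation 1 × 3/2: (3/2)·(-124.2) = -186.3 kJ/mol
equation 2 reversed: +134.1 kJ/mol
equation 3 × 1/2: (1/2)·(-74.8) = -37.4 kJ/mol
ΔH°rxn = (3/2)·(-124.2) + (-1)·(-134.1) + (1/2)·(-74.8) = -89.6 kJ/mol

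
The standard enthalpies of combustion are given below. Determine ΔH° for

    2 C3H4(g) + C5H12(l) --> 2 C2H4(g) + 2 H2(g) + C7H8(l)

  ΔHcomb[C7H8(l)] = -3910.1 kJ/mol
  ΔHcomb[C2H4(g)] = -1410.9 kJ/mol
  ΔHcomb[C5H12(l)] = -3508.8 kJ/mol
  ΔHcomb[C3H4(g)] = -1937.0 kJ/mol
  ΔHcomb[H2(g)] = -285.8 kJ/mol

With combustion enthalpies, reactants minus products:
= [2·(-1937.0) + 1·(-3508.8)] − [2·(-1410.9) + 2·(-285.8) + 1·(-3910.1)]
= -79.3 kJ/mol

ΔH° = -79.3 kJ/mol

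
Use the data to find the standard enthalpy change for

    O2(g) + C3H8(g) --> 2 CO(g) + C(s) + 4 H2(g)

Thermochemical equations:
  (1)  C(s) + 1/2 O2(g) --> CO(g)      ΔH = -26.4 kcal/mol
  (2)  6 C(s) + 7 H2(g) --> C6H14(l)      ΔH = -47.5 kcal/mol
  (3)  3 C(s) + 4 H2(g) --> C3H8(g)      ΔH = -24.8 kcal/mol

ΔH = -28.0 kcal/mol

(1) × 2 (scale by 2 for the 2 CO(g)): (2)·(-26.4) = -52.8 kcal/mol
(2): not needed (C6H14(l) appears nowhere else).
(3) reversed (C3H8(g) must end up as a reactant): +24.8 kcal/mol
Combining the equations, ΔH = (2)·(-26.4) + (-1)·(-24.8) = -28.0 kcal/mol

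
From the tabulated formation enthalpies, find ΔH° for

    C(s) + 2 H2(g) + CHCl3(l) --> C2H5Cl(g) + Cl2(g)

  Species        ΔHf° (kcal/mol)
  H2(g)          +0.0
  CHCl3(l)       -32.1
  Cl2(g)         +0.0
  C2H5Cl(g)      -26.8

ΔH° = 5.3 kcal/mol

Products: 1·(-26.8) + 1·(+0.0) = -26.8
Reactants: 1·(+0.0) + 2·(+0.0) + 1·(-32.1) = -32.1
ΔH° = (-26.8) − (-32.1) = 5.3 kcal/mol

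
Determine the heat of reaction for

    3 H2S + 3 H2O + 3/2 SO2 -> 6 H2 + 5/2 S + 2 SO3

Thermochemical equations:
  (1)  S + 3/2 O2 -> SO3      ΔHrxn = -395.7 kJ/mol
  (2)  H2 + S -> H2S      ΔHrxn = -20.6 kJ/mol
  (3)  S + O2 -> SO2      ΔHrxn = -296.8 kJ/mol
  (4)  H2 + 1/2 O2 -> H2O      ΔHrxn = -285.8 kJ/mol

ΔHrxn = 573.0 kJ/mol

(1) × 2 (scale by 2 for the 2 SO3): (2)·(-395.7) = -791.4 kJ/mol
(2) reversed and × 3 (H2S must end up as a reactant; scale by 3 for the 3 H2S): (-3)·(-20.6) = +61.8 kJ/mol
(3) reversed and × 3/2 (SO2 must end up as a reactant; ×3/2 to match 3/2 SO2 in the target): (-3/2)·(-296.8) = +445.2 kJ/mol
(4) reversed and × 3 (H2O must end up as a reactant; scale by 3 for the 3 H2O): (-3)·(-285.8) = +857.4 kJ/mol
ΔHrxn = (-791.4) + (+61.8) + (+445.2) + (+857.4) = 573.0 kJ/mol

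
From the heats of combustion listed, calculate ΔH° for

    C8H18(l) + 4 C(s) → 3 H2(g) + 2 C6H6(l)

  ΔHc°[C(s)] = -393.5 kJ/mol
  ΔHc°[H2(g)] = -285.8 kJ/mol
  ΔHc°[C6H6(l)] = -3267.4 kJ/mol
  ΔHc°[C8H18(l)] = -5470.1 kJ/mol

Using ΔH = Σ nΔHc°(reactants) − Σ nΔHc°(products):
= [1·(-5470.1) + 4·(-393.5)] − [3·(-285.8) + 2·(-3267.4)]
= 348.1 kJ/mol

ΔH° = 348.1 kJ/mol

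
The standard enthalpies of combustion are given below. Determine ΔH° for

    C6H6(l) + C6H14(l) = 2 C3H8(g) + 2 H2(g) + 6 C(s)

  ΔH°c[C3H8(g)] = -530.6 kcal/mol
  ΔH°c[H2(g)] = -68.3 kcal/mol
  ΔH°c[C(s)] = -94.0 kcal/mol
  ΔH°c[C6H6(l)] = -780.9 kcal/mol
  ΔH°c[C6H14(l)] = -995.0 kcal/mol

Using ΔH = Σ nΔHc°(reactants) − Σ nΔHc°(products):
= [1·(-780.9) + 1·(-995.0)] − [2·(-530.6) + 2·(-68.3) + 6·(-94.0)]
= -14.1 kcal/mol

ΔH° = -14.1 kcal/mol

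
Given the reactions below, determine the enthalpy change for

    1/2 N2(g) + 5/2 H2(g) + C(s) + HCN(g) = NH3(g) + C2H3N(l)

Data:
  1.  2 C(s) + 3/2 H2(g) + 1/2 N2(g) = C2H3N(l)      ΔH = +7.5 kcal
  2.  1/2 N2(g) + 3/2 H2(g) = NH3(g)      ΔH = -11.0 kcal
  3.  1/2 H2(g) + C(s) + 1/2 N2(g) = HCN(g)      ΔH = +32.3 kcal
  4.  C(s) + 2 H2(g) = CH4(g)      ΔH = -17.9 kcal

ΔH = -35.8 kcal

eq. 1 as written: +7.5 kcal
eq. 2 as written: -11.0 kcal
eq. 3 reversed: -32.3 kcal
eq. 4: not needed.
Summing the manipulated equations, ΔH = (1)·(+7.5) + (1)·(-11.0) + (-1)·(+32.3) = -35.8 kcal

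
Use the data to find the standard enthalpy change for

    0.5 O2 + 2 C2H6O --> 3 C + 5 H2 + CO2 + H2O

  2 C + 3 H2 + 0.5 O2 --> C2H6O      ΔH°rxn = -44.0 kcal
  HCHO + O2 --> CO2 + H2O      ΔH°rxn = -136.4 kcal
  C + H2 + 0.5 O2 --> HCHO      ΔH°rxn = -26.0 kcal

ΔH°rxn = -74.4 kcal

equation 1 reversed and × 2: (-2)·(-44.0) = +88.0 kcal
equation 2 as written: -136.4 kcal
equation 3 as written: -26.0 kcal
Combining the equations, ΔH°rxn = (+88.0) + (-136.4) + (-26.0) = -74.4 kcal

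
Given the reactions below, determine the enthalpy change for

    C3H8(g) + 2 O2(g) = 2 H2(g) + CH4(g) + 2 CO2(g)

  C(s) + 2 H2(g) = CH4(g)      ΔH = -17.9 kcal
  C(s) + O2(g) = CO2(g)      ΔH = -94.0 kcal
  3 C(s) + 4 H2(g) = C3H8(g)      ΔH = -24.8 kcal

equation 1 as written (CH4(g) already on the product side): -17.9 kcal
equation 2 × 2 (scale by 2 for the 2 CO2(g)): (2)·(-94.0) = -188.0 kcal
equation 3 reversed (reverse to put C3H8(g) on the reactant side): +24.8 kcal
Summing the manipulated equations, ΔH = (-17.9) + (-188.0) + (+24.8) = -181.1 kcal

ΔH = -181.1 kcal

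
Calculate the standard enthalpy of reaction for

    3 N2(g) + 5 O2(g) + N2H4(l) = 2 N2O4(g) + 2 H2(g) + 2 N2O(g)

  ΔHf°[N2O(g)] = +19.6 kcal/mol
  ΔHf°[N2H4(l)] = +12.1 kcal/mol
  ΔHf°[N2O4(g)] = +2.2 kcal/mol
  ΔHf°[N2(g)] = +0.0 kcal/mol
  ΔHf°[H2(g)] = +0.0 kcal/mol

Products: 2·(+2.2) + 2·(+0.0) + 2·(+19.6) = +43.6
Reactants: 3·(+0.0) + 5·(+0.0) + 1·(+12.1) = +12.1
ΔH° = (+43.6) − (+12.1) = 31.5 kcal/mol

ΔH° = 31.5 kcal/mol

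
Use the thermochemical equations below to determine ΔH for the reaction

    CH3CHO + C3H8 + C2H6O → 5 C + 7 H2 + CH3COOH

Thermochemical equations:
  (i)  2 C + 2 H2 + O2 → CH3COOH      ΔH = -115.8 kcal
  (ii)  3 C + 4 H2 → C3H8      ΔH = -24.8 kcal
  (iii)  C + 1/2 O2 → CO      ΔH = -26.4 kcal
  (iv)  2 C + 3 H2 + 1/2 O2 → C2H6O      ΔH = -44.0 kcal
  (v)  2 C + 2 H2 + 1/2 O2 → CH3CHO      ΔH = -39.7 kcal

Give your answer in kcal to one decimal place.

(i) as written (CH3COOH already on the product side): -115.8 kcal
(ii) reversed (C3H8 must end up as a reactant): +24.8 kcal
(iii): not needed (CO appears nowhere else).
(iv) reversed (C2H6O must end up as a reactant): +44.0 kcal
(v) reversed (CH3CHO must end up as a reactant): +39.7 kcal
ΔH = (1)·(-115.8) + (-1)·(-24.8) + (-1)·(-44.0) + (-1)·(-39.7) = -7.3 kcal

ΔH = -7.3 kcal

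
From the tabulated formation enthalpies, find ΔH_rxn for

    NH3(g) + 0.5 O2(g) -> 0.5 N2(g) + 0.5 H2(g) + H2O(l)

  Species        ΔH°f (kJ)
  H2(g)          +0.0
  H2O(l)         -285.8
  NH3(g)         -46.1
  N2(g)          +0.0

ΔH°rxn = Σ nΔHf°(products) − Σ nΔHf°(reactants).
Products: 1/2·(+0.0) + 1/2·(+0.0) + 1·(-285.8) = -285.8
Reactants: 1·(-46.1) + 1/2·(+0.0) = -46.1
ΔH_rxn = (-285.8) − (-46.1) = -239.7 kJ

ΔH_rxn = -239.7 kJ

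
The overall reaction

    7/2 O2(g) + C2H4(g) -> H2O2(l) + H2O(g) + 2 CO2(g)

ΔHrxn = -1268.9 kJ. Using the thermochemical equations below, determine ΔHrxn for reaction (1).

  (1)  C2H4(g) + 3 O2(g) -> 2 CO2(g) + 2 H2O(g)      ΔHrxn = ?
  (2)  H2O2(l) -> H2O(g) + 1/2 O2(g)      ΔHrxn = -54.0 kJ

(1) as written: contributes x
(2) reversed: +54.0 kJ
-1268.9 = (+54.0) + x
x = (-1268.9 − (+54.0)) / (1) = -1322.9 kJ

ΔHrxn = -1322.9 kJ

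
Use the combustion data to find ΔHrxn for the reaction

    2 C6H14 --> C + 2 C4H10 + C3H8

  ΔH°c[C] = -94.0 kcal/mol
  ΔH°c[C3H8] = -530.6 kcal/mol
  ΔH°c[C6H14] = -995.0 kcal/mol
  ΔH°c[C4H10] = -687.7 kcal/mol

With combustion enthalpies, reactants minus products:
= [2·(-995.0)] − [1·(-94.0) + 2·(-687.7) + 1·(-530.6)]
= 10.0 kcal/mol

ΔHrxn = 10.0 kcal/mol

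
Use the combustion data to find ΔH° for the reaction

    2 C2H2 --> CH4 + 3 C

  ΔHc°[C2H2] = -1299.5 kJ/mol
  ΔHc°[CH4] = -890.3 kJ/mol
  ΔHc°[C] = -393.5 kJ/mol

ΔH° = -528.2 kJ/mol

With combustion enthalpies, reactants minus products:
= [2·(-1299.5)] − [1·(-890.3) + 3·(-393.5)]
= -528.2 kJ/mol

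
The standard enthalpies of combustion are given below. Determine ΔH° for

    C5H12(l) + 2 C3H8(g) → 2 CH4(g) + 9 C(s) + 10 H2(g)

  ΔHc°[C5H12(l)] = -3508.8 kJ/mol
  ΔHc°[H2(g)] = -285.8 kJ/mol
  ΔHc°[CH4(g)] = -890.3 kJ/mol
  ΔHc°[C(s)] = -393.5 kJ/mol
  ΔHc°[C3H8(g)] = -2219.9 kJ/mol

ΔH° = 231.5 kJ/mol

With combustion enthalpies, reactants minus products:
= [1·(-3508.8) + 2·(-2219.9)] − [2·(-890.3) + 9·(-393.5) + 10·(-285.8)]
= 231.5 kJ/mol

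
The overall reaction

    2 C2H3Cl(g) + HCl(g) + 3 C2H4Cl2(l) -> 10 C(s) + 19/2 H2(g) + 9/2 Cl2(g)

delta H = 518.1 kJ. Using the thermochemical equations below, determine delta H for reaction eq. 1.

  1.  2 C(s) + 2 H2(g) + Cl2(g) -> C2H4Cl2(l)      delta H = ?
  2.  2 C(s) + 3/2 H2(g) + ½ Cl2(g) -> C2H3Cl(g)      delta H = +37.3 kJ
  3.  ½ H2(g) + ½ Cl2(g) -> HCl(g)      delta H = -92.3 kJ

eq. 1 reversed and × 3 (C2H4Cl2(l) must end up as a reactant; scale by 3 for the 3 C2H4Cl2(l)): contributes −3·x
eq. 2 reversed and × 2 (reverse to put C2H3Cl(g) on the reactant side; ×2 to match 2 C2H3Cl(g) in the target): (-2)·(+37.3) = -74.6 kJ
eq. 3 reversed (reverse to put HCl(g) on the reactant side): +92.3 kJ
+518.1 = (-74.6) + (+92.3) − 3·x
x = (+518.1 − (+17.7)) / (-3) = -166.8 kJ

delta H = -166.8 kJ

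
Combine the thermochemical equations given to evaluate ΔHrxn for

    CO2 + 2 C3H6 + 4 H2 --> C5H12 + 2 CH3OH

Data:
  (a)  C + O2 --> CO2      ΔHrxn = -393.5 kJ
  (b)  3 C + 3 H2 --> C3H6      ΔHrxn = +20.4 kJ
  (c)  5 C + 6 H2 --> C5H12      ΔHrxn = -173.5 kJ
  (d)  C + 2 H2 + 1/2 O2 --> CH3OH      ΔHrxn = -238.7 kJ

(a) reversed (reverse to put CO2 on the reactant side): +393.5 kJ
(b) reversed and × 2 (C3H6 must end up as a reactant; scale by 2 for the 2 C3H6): (-2)·(+20.4) = -40.8 kJ
(c) as written (C5H12 already on the product side): -173.5 kJ
(d) × 2 (scale by 2 for the 2 CH3OH): (2)·(-238.7) = -477.4 kJ
ΔHrxn = (-1)·(-393.5) + (-2)·(+20.4) + (1)·(-173.5) + (2)·(-238.7) = -298.2 kJ

ΔHrxn = -298.2 kJ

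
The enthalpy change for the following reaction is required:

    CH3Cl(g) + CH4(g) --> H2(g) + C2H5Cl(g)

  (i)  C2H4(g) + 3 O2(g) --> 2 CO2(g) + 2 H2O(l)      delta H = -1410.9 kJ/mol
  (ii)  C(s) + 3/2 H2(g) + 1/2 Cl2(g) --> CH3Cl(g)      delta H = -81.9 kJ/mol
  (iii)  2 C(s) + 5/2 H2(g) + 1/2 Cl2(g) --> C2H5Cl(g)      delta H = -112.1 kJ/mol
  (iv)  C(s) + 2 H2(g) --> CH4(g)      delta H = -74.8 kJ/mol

(i): not needed.
(ii) reversed: +81.9 kJ/mol
(iii) as written: -112.1 kJ/mol
(iv) reversed: +74.8 kJ/mol
delta H = (+81.9) + (-112.1) + (+74.8) = 44.6 kJ/mol

delta H = 44.6 kJ/mol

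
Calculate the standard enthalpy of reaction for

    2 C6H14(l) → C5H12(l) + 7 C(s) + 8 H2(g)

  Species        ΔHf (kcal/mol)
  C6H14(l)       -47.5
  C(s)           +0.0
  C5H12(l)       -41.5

ΔH°rxn = 53.5 kcal/mol

Products: 1·(-41.5) + 7·(+0.0) + 8·(+0.0) = -41.5
Reactants: 2·(-47.5) = -95.0
ΔH°rxn = (-41.5) − (-95.0) = 53.5 kcal/mol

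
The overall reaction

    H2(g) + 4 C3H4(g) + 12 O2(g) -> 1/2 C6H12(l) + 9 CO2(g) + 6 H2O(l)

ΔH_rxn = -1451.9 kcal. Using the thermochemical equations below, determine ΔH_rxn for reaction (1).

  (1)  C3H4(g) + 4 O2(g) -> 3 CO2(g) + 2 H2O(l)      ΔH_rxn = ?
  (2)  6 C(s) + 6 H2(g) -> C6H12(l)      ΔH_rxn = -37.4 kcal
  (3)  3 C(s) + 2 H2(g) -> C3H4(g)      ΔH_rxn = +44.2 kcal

(1) × 3 (×3 to match 9 CO2(g) in the target): contributes 3·x
(2) × 1/2 (scale by 1/2 for the 1/2 C6H12(l)): (1/2)·(-37.4) = -18.7 kcal
(3) reversed: -44.2 kcal
-1451.9 = (-18.7) + (-44.2) + 3·x
x = (-1451.9 − (-62.9)) / (3) = -463.0 kcal

ΔH_rxn = -463.0 kcal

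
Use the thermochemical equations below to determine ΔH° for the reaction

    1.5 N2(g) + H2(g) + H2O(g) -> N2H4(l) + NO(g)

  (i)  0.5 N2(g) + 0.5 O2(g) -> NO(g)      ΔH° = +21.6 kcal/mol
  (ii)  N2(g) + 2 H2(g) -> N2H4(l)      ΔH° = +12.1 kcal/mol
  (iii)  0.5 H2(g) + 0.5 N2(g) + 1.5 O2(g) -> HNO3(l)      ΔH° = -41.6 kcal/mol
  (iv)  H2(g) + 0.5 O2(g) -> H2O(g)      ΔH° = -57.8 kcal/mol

ΔH° = 91.5 kcal/mol

(i) as written (NO(g) already on the product side): +21.6 kcal/mol
(ii) as written (N2H4(l) already on the product side): +12.1 kcal/mol
(iii): not needed (HNO3(l) appears nowhere else).
(iv) reversed (reverse to put H2O(g) on the reactant side): +57.8 kcal/mol
Summing the manipulated equations, ΔH° = (+21.6) + (+12.1) + (+57.8) = 91.5 kcal/mol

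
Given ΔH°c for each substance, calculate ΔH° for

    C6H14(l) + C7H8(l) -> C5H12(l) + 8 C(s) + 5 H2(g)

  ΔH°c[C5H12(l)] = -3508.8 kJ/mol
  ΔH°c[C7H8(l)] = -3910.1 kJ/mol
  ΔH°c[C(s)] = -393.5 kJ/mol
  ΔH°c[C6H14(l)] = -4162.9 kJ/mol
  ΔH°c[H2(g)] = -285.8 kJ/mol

Using ΔH = Σ nΔHc°(reactants) − Σ nΔHc°(products):
= [1·(-4162.9) + 1·(-3910.1)] − [1·(-3508.8) + 8·(-393.5) + 5·(-285.8)]
= 12.8 kJ/mol

ΔH° = 12.8 kJ/mol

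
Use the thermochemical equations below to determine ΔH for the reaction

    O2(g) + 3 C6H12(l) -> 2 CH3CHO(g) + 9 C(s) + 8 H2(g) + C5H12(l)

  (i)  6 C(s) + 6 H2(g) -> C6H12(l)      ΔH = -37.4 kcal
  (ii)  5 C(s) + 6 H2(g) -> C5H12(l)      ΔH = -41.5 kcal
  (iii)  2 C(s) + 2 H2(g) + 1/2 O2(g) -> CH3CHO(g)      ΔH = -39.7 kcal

(i) reversed and × 3: (-3)·(-37.4) = +112.2 kcal
(ii) as written: -41.5 kcal
(iii) × 2: (2)·(-39.7) = -79.4 kcal
ΔH = (-3)·(-37.4) + (1)·(-41.5) + (2)·(-39.7) = -8.7 kcal

ΔH = -8.7 kcal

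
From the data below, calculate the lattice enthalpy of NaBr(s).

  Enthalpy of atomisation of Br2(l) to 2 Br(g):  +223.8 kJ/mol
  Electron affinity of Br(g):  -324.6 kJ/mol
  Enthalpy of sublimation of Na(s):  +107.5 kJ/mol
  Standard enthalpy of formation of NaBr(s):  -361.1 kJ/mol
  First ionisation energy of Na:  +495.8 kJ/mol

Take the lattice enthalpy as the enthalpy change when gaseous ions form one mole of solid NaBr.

U = -751.7 kJ/mol

ΔHf° = 1·ΔHsub + 1·(ΣIE) + 1/2·D(Br2) + 1·EA + U
-361.1 = 1·(+107.5) + 1·(+495.8) + 1/2·(+223.8) + 1·(-324.6) + U
U = -361.1 − (+390.6) = -751.7 kJ/mol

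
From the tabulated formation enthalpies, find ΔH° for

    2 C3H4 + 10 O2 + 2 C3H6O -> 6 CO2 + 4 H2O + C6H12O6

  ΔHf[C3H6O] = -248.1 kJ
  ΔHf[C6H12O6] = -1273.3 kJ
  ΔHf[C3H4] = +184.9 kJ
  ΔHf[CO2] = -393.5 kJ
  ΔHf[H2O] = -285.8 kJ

ΔH° = -4651.1 kJ

Products: 6·(-393.5) + 4·(-285.8) + 1·(-1273.3) = -4777.5
Reactants: 2·(+184.9) + 10·(+0.0) + 2·(-248.1) = -126.4
ΔH° = (-4777.5) − (-126.4) = -4651.1 kJ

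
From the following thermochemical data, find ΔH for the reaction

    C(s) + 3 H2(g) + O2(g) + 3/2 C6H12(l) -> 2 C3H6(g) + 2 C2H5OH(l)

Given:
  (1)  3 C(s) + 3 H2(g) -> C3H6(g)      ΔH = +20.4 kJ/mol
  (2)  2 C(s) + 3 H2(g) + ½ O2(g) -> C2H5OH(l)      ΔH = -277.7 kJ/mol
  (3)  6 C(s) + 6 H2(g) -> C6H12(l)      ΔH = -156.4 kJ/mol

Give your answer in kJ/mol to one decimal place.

ΔH = -280.0 kJ/mol

(1) × 2 (scale by 2 for the 2 C3H6(g)): (2)·(+20.4) = +40.8 kJ/mol
(2) × 2 (×2 to match 2 C2H5OH(l) in the target): (2)·(-277.7) = -555.4 kJ/mol
(3) reversed and × 3/2 (reverse to put C6H12(l) on the reactant side; scale by 3/2 for the 3/2 C6H12(l)): (-3/2)·(-156.4) = +234.6 kJ/mol
Summing the manipulated equations, ΔH = (2)·(+20.4) + (2)·(-277.7) + (-3/2)·(-156.4) = -280.0 kJ/mol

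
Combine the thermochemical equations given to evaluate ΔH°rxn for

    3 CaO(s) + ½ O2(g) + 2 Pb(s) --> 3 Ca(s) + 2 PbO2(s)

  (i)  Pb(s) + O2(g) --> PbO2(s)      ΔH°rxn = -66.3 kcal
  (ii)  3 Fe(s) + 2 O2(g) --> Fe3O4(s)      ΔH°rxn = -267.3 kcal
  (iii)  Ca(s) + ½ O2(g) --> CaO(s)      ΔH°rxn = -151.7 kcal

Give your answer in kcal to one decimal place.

ΔH°rxn = 322.5 kcal

(i) × 2 (×2 to match 2 PbO2(s) in the target): (2)·(-66.3) = -132.6 kcal
(ii): not needed (Fe3O4(s) appears nowhere else).
(iii) reversed and × 3 (CaO(s) must end up as a reactant; ×3 to match 3 CaO(s) in the target): (-3)·(-151.7) = +455.1 kcal
ΔH°rxn = (2)·(-66.3) + (-3)·(-151.7) = 322.5 kcal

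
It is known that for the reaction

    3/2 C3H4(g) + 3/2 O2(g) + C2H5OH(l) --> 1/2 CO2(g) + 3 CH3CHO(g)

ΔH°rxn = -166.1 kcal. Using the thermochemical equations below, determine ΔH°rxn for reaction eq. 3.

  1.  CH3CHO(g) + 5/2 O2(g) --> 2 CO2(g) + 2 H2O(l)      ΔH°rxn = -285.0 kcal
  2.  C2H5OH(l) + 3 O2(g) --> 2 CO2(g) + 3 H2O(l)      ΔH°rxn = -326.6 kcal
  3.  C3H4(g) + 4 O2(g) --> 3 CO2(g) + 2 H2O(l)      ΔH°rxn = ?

ΔH°rxn = -463.0 kcal

eq. 1 reversed and × 3 (reverse to put CH3CHO(g) on the product side; ×3 to match 3 CH3CHO(g) in the target): (-3)·(-285.0) = +855.0 kcal
eq. 2 as written (C2H5OH(l) already on the reactant side): -326.6 kcal
eq. 3 × 3/2 (scale by 3/2 for the 3/2 C3H4(g)): contributes 3/2·x
-166.1 = (+855.0) + (-326.6) + 3/2·x
x = (-166.1 − (+528.4)) / (3/2) = -463.0 kcal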